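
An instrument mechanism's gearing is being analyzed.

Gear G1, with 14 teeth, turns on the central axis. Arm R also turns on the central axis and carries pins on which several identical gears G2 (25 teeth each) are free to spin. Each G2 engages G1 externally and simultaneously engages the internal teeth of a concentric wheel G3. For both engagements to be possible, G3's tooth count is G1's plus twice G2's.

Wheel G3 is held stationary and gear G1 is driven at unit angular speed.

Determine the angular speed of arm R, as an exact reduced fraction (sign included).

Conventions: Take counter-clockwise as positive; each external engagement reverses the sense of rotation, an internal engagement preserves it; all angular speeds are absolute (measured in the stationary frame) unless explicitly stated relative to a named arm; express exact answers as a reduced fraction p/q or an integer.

7/39

class = planetary set [G3 = 14+2·25 = 64; Willis about the carrier]
ring teeth: 14 + 2·25 = 64
14(ω_sun−ω_arm) = −64(ω_ring−ω_arm),  ω_ring = 0, ω_sun = 1
14(1−ω_arm) = −64(0−ω_arm)  ⇒  78·ω_arm = 14  ⇒  ω_arm = 7/39
exact speed ratio = 7/39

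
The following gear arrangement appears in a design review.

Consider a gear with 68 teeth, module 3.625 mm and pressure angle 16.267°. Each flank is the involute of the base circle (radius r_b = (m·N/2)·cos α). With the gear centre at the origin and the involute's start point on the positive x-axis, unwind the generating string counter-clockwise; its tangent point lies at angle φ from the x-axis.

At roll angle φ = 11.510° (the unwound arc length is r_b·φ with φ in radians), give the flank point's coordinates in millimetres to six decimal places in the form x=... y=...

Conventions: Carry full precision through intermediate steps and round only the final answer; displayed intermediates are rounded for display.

x=120.679238 y=0.318439

topology: single-mesh involute geometry — m = 3.625, N = 68
pitch radius r_p = m·N/2 = 3.625·68/2 = 123.250000
base radius r_b = r_p·cos α = 123.250000·cos 16.267° = 118.315906
roll angle φ = 11.510° = 0.20088740 rad
x = r_b·(cos φ + φ·sin φ) = 120.679238
y = r_b·(sin φ − φ·cos φ) = 0.318439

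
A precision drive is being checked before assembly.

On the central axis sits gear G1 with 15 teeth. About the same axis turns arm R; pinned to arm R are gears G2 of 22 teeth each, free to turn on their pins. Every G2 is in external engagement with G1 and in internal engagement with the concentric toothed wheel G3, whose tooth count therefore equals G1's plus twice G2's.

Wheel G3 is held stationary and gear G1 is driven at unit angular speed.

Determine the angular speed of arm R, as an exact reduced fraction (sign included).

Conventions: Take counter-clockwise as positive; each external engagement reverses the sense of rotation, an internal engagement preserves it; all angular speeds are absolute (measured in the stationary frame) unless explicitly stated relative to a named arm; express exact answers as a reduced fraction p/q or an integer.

15/74

recognized (axles ride arm R): planetary set, 15/22/59 teeth
ring teeth: 15 + 2·22 = 59
15(ω_sun−ω_arm) = −59(ω_ring−ω_arm),  ω_ring = 0, ω_sun = 1
15(1−ω_arm) = −59(0−ω_arm)  ⇒  74·ω_arm = 15  ⇒  ω_arm = 15/74
exact speed ratio = 15/74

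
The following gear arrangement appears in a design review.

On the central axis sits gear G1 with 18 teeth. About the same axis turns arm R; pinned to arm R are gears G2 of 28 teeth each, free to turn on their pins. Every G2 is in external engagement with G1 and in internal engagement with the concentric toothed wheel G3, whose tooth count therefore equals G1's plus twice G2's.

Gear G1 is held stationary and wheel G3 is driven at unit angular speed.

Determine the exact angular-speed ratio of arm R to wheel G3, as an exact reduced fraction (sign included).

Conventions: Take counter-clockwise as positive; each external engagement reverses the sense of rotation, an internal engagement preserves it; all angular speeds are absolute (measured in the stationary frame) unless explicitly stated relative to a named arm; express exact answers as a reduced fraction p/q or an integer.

class = planetary set [G3 = 18+2·28 = 74; Willis about the carrier]
ring teeth: 18 + 2·28 = 74
18(ω_sun−ω_arm) = −74(ω_ring−ω_arm),  ω_sun = 0, ω_ring = 1
18(0−ω_arm) = −74(1−ω_arm)  ⇒  92·ω_arm = 74  ⇒  ω_arm = 37/46
ω_out/ω_in = 37/46

37/46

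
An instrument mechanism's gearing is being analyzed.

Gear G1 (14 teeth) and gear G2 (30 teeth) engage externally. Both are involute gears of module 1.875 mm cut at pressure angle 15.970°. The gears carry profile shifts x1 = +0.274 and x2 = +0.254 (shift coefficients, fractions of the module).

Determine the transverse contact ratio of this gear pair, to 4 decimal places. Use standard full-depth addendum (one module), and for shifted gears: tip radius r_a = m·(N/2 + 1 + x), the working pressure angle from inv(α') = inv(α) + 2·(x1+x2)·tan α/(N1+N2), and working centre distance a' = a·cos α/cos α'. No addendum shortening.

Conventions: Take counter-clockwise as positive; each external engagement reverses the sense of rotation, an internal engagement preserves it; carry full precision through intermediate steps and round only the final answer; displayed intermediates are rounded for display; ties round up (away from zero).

recognized (one external pair, fixed centres): single-mesh tooth geometry, m = 1.875, N1 = 14, N2 = 30
base radii: r_b1 = 12.618452, r_b2 = 27.039541
tip radii: r_a1 = 15.513750, r_a2 = 30.476250
inv(α') = inv(15.970°) + 2·(+0.274+0.254)·tan α/(14+30) = 0.01431803  ⇒  α' = 19.74283°
a' = a·cos α / cos α' = 41.2500·cos 15.970°/cos 19.74283° = 42.134745
action lengths: √(r_a1²−r_b1²) = 9.025026, √(r_a2²−r_b2²) = 14.059341
base pitch p_b = π·m·cos α = 5.663148
CR = (9.025026 + 14.059341 − 42.134745·sin 19.74283°)/5.663148 = 1.562964
contact ratio ≈ 1.5630

1.5630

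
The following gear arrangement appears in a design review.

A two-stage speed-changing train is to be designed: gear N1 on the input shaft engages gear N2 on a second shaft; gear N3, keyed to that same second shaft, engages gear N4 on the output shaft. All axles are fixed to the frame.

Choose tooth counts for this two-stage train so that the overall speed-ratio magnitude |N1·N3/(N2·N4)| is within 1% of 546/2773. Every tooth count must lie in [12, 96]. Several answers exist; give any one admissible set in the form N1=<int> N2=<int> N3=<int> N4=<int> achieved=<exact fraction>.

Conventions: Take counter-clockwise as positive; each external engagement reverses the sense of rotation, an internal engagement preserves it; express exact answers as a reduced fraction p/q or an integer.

N1=13 N2=47 N3=42 N4=59 achieved=546/2773

topology: fixed-axis compound train — 2 stages, target 546/2773
target = 546/2773 in lowest terms: an exact hit needs N1·N3 = k·546 and N2·N4 = k·2773 for one integer k, every count in [12, 96]; additionally prefer no 1:1 stage (N1 ≠ N2, N3 ≠ N4)
k = 1: N1·N3 = 546 = 13·42, N2·N4 = 2773 = 47·59
achieved = 13·42/(47·59) = 546/2773; |achieved − target| = 0 ≤ 273/138650 ✓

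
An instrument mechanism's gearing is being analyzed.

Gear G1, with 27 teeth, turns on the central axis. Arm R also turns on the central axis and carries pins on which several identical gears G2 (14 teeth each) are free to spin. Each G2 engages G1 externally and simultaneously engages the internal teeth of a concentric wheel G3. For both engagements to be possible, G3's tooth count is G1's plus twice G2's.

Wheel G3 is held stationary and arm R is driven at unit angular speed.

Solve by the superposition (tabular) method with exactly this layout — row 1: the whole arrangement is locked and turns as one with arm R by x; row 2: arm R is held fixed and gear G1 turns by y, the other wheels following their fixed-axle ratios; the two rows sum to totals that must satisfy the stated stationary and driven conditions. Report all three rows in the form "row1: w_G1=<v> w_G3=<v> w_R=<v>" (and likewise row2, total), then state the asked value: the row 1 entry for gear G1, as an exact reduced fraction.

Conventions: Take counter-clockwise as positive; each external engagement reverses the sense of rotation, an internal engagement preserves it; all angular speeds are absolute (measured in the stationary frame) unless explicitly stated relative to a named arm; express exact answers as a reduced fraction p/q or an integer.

recognized (axles ride arm R): planetary set, 27/14/55 teeth
row 1: whole set turns with the arm by x
row 2 — arm fixed, fixed-axis ratios: sun y, ring −(27/55)·y, arm 0
boundary: total ω_ring = x − (27/55)·y = 0 and total ω_arm = x = 1  ⇒  y = 55/27, x = 1
row 2 ring = −(27/55)·55/27 = -1
totals (row 1 + row 2): sun 1 + 55/27 = 82/27, ring 1 + (-1) = 0, arm 1 + 0 = 1
asked cell (row1, sun) = 1

row1: w_G1=1 w_G3=1 w_R=1
row2: w_G1=55/27 w_G3=-1 w_R=0
total: w_G1=82/27 w_G3=0 w_R=1
asked value: 1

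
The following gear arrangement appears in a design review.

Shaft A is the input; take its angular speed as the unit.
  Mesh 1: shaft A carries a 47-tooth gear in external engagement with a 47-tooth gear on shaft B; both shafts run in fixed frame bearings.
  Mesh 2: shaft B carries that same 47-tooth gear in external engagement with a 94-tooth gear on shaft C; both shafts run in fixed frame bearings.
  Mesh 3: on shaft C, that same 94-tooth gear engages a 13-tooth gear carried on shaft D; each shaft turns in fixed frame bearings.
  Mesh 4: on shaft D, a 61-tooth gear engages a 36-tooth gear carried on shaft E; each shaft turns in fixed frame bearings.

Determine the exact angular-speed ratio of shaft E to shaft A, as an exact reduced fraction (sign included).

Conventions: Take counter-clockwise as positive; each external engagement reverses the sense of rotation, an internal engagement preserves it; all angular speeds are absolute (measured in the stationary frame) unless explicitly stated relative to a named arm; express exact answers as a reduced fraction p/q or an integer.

2867/468

class = fixed-axis compound train [4 meshes; 4 ratios multiply, 4 sense flips]
mesh 1 [47T→47T]: running ratio 1, sense −
mesh 2 [47T→94T]: running ratio 1/2, sense +
mesh 3 [94T→13T]: running ratio 47/13, sense −
mesh 4 [61T→36T]: running ratio 2867/468, sense +
ω_out/ω_in = 2867/468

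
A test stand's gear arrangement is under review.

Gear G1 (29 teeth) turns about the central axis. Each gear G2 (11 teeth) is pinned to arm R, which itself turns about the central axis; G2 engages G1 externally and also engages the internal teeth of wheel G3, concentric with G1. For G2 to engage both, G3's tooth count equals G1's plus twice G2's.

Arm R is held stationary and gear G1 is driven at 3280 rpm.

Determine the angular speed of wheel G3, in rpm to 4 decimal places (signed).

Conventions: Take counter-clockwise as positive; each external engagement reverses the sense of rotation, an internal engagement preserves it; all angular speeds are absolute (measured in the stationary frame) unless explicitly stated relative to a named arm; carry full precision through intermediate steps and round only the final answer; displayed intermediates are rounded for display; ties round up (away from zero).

-1865.0980 rpm

planetary set (29T centre, 11T on arm, 51T internal) — Willis relation
normalise by the input: solve with ω_sun = 1, then scale by 3280 rpm
ring teeth: 29 + 2·11 = 51
29(ω_sun−ω_arm) = −51(ω_ring−ω_arm),  ω_arm = 0, ω_sun = 1
ω_ring = 0 − (29/51)(1−0) = -29/51
scale: ω_ring = -29/51 × 3280 rpm = -1865.0980 rpm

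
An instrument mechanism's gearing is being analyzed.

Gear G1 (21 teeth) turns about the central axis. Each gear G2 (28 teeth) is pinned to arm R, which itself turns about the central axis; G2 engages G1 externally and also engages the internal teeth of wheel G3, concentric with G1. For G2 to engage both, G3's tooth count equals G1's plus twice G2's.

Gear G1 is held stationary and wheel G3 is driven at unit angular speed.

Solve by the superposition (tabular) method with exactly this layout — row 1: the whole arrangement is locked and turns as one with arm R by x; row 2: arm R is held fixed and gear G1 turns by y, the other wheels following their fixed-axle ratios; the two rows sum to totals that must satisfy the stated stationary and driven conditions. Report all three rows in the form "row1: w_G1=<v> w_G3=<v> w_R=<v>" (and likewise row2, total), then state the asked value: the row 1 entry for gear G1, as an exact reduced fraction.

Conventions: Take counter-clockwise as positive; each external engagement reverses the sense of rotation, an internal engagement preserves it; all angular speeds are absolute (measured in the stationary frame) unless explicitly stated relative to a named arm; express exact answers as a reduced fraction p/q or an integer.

class = planetary set [G3 = 21+2·28 = 77; Willis about the carrier]
row 1 (train locked, turned with arm): all members turn x
row 2: sun turns y, ring = −(21/77)·y, arm 0
boundary: total ω_sun = x + y = 0 and total ω_ring = x − (21/77)·y = 1  ⇒  y = -11/14, x = 11/14
row 2 ring = −(21/77)·(-11/14) = 3/14
totals (row 1 + row 2): sun 11/14 + (-11/14) = 0, ring 11/14 + 3/14 = 1, arm 11/14 + 0 = 11/14
asked cell (row1, sun) = 11/14

row1: w_G1=11/14 w_G3=11/14 w_R=11/14
row2: w_G1=-11/14 w_G3=3/14 w_R=0
total: w_G1=0 w_G3=1 w_R=11/14
asked value: 11/14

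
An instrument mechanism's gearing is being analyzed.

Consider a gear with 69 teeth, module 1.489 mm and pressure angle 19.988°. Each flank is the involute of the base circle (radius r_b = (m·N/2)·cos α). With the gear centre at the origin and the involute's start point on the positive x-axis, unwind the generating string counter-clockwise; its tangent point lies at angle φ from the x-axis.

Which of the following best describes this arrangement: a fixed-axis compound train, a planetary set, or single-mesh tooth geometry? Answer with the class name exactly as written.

single-mesh tooth geometry

single-mesh involute tooth geometry (69T wheel at module 1.489)
classification: single-mesh tooth geometry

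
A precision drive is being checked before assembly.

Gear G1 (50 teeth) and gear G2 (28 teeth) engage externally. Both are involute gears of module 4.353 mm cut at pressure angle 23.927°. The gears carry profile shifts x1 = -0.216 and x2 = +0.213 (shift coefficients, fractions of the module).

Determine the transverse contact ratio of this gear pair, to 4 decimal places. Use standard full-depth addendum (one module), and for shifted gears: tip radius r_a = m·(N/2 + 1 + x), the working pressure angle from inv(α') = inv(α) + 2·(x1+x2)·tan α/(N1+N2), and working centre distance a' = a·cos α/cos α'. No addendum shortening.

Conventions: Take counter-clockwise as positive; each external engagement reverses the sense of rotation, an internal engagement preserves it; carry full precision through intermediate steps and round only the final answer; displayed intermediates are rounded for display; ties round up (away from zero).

single-mesh involute tooth geometry (50T engaging 28T at module 4.353)
base radii: r_b1 = 99.472899, r_b2 = 55.704823
tip radii: r_a1 = 112.237752, r_a2 = 66.222189
inv(α') = inv(23.927°) + 2·(-0.216+0.213)·tan α/(50+28) = 0.02606384  ⇒  α' = 23.91706°
a' = a·cos α / cos α' = 169.7670·cos 23.927°/cos 23.91706° = 169.753938
action lengths: √(r_a1²−r_b1²) = 51.985146, √(r_a2²−r_b2²) = 35.809928
base pitch p_b = π·m·cos α = 12.500133
CR = (51.985146 + 35.809928 − 169.753938·sin 23.91706°)/12.500133 = 1.517942
contact ratio ≈ 1.5179

1.5179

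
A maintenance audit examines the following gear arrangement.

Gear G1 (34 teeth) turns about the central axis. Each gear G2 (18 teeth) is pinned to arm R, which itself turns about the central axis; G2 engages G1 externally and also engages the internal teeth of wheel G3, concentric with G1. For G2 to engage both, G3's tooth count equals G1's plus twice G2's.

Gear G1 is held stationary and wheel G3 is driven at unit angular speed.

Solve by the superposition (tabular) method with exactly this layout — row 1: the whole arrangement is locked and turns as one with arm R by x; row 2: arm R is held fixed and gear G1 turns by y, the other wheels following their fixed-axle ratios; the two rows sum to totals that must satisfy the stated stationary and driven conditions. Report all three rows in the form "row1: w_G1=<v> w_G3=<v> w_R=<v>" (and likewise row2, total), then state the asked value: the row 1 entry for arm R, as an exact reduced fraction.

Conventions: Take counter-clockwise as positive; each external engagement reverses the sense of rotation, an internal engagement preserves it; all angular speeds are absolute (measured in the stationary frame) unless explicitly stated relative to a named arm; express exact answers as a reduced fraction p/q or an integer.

topology: planetary set — G1 34T / G2 18T / G3 70T, arm = carrier (Willis)
row 1 (train locked, turned with arm): all members turn x
superposition row 2 [arm held]: sun y, ring −(34/70)·y, arm 0
boundary: total ω_sun = x + y = 0 and total ω_ring = x − (34/70)·y = 1  ⇒  y = -35/52, x = 35/52
row 2 ring = −(34/70)·(-35/52) = 17/52
totals (row 1 + row 2): sun 35/52 + (-35/52) = 0, ring 35/52 + 17/52 = 1, arm 35/52 + 0 = 35/52
asked cell (row1, arm) = 35/52

row1: w_G1=35/52 w_G3=35/52 w_R=35/52
row2: w_G1=-35/52 w_G3=17/52 w_R=0
total: w_G1=0 w_G3=1 w_R=35/52
asked value: 35/52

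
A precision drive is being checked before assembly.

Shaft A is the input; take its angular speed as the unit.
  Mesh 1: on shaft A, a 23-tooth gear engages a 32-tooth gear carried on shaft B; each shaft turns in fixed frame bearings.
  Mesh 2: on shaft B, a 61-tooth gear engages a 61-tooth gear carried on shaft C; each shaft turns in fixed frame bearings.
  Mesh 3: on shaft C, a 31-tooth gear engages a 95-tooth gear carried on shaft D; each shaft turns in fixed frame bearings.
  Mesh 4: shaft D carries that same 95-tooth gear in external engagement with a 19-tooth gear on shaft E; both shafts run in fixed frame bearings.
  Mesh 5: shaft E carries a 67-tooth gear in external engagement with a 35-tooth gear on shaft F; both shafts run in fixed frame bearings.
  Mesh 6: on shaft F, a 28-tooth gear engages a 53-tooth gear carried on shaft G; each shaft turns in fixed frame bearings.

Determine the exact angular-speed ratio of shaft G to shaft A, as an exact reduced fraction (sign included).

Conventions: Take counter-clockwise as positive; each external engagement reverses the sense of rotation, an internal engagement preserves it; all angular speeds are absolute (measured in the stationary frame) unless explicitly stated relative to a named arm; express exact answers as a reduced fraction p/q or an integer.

47771/40280

class = fixed-axis compound train [6 meshes; 6 ratios multiply, 6 sense flips]
mesh 1 [23T→32T]: running ratio 23/32, sense −
mesh 2 [61T→61T]: running ratio 23/32, sense +
mesh 3 [31T→95T]: running ratio 713/3040, sense −
mesh 4 [95T→19T]: running ratio 713/608, sense +
mesh 5 [67T→35T]: running ratio 47771/21280, sense −
mesh 6 [28T→53T]: running ratio 47771/40280, sense +
ω_out/ω_in = 47771/40280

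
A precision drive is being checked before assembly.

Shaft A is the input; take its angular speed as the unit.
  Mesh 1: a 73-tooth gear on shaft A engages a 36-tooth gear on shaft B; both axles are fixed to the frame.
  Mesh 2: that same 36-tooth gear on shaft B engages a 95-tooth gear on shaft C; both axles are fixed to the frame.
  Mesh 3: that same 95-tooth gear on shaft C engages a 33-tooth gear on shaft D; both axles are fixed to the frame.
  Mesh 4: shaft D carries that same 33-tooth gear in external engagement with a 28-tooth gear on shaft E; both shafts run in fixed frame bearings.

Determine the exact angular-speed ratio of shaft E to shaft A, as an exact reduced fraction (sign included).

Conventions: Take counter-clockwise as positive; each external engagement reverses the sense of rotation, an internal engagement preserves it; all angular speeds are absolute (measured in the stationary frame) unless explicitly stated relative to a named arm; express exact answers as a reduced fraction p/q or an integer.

class = fixed-axis compound train [4 meshes; 4 ratios multiply, 4 sense flips]
mesh 1 [73T→36T]: running ratio 73/36, sense −
mesh 2 [36T→95T]: running ratio 73/95, sense +
mesh 3 [95T→33T]: running ratio 73/33, sense −
mesh 4 [33T→28T]: running ratio 73/28, sense +
ω_out/ω_in = 73/28

73/28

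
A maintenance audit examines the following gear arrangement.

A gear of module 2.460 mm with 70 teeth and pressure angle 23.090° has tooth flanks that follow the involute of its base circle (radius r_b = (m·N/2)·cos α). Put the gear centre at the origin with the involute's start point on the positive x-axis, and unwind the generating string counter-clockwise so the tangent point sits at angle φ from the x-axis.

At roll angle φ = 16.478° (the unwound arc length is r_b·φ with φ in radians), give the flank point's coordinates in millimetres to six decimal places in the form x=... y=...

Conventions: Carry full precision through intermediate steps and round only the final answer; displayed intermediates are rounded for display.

x=82.410570 y=0.622826

class = single-mesh tooth geometry [base-circle involute, m = 2.460, 70T]
pitch radius r_p = m·N/2 = 2.460·70/2 = 86.100000
base radius r_b = r_p·cos α = 86.100000·cos 23.090° = 79.202525
roll angle φ = 16.478° = 0.28759535 rad
x = r_b·(cos φ + φ·sin φ) = 82.410570
y = r_b·(sin φ − φ·cos φ) = 0.622826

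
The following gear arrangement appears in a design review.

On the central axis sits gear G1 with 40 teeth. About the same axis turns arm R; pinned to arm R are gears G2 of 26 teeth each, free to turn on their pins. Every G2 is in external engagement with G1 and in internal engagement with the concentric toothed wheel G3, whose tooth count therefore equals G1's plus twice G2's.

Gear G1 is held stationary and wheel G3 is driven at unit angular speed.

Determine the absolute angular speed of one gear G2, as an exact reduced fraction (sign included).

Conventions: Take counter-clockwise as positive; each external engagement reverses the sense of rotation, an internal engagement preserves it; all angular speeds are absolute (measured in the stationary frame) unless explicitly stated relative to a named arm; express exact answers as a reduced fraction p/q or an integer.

recognized (axles ride arm R): planetary set, 40/26/92 teeth
ring teeth: 40 + 2·26 = 92
40(ω_sun−ω_arm) = −92(ω_ring−ω_arm),  ω_sun = 0, ω_ring = 1
40(0−ω_arm) = −92(1−ω_arm)  ⇒  132·ω_arm = 92  ⇒  ω_arm = 23/33
sun–planet mesh: 40·(0−23/33) = −26·(ω_p−ω_arm)  ⇒  ω_p−ω_arm = 460/429
ω_p = 23/33 + 460/429 = 23/13
exact speed ratio = 23/13

23/13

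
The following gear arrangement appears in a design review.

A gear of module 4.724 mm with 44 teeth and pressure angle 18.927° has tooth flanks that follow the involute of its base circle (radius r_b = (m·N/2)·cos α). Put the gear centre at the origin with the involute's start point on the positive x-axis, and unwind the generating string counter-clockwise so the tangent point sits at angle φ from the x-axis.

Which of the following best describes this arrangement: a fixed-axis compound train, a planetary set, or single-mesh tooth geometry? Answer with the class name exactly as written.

recognized (one wheel, involute flank): single-mesh tooth geometry, m = 4.724, N = 44
classification: single-mesh tooth geometry

single-mesh tooth geometry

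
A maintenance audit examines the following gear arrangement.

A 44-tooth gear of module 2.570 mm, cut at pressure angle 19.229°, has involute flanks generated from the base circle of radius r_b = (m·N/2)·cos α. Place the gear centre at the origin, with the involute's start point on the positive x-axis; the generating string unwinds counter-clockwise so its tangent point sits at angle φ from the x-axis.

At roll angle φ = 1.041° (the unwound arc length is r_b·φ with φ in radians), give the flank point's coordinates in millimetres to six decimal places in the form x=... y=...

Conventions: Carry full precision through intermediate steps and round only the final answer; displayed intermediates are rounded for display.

recognized (one wheel, involute flank): single-mesh tooth geometry, m = 2.570, N = 44
pitch radius r_p = m·N/2 = 2.570·44/2 = 56.540000
base radius r_b = r_p·cos α = 56.540000·cos 19.229° = 53.385622
roll angle φ = 1.041° = 0.01816888 rad
x = r_b·(cos φ + φ·sin φ) = 53.394433
y = r_b·(sin φ − φ·cos φ) = 0.000107

x=53.394433 y=0.000107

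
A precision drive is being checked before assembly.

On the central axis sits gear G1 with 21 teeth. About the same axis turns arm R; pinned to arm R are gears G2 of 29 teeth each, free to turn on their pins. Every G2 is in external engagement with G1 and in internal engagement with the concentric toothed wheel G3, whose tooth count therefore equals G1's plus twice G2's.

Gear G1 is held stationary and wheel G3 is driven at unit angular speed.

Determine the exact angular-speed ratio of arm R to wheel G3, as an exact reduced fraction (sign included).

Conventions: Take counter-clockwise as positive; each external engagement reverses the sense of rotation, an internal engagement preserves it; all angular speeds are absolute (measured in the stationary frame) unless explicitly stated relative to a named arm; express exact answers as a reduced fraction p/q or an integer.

planetary set (21T centre, 29T on arm, 79T internal) — Willis relation
ring teeth: 21 + 2·29 = 79
21(ω_sun−ω_arm) = −79(ω_ring−ω_arm),  ω_sun = 0, ω_ring = 1
21(0−ω_arm) = −79(1−ω_arm)  ⇒  100·ω_arm = 79  ⇒  ω_arm = 79/100
ω_out/ω_in = 79/100

79/100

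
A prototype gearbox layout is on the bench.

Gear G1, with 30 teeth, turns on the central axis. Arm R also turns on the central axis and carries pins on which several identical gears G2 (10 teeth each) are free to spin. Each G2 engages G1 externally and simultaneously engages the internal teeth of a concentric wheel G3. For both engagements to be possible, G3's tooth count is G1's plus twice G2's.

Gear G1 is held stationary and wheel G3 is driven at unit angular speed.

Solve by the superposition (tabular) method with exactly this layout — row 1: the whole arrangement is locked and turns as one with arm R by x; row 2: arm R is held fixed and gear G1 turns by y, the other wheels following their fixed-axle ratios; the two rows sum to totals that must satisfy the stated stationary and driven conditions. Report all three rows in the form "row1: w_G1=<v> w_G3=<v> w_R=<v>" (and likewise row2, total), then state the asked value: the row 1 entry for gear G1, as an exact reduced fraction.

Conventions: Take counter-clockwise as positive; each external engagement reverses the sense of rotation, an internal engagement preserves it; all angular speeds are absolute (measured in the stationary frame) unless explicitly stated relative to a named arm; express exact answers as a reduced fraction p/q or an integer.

recognized (axles ride arm R): planetary set, 30/10/50 teeth
row 1: whole set turns with the arm by x
row 2 — arm fixed, fixed-axis ratios: sun y, ring −(30/50)·y, arm 0
boundary: total ω_sun = x + y = 0 and total ω_ring = x − (30/50)·y = 1  ⇒  y = -5/8, x = 5/8
row 2 ring = −(30/50)·(-5/8) = 3/8
totals (row 1 + row 2): sun 5/8 + (-5/8) = 0, ring 5/8 + 3/8 = 1, arm 5/8 + 0 = 5/8
asked cell (row1, sun) = 5/8

row1: w_G1=5/8 w_G3=5/8 w_R=5/8
row2: w_G1=-5/8 w_G3=3/8 w_R=0
total: w_G1=0 w_G3=1 w_R=5/8
asked value: 5/8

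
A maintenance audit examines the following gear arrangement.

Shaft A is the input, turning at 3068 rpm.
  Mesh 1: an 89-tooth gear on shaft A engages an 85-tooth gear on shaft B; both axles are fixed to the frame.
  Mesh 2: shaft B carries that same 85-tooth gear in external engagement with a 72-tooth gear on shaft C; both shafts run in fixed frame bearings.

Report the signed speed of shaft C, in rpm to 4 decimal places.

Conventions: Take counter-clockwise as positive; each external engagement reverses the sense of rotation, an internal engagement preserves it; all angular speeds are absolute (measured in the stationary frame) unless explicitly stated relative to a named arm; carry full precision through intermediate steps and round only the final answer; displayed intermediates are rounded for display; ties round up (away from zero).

class = fixed-axis compound train [2 meshes; 2 ratios multiply, 2 sense flips]
mesh 1 [89T→85T]: ω = 3068.0000×89/85 = 3212.3765 rpm, sense flips to −
mesh 2 [85T→72T]: ω = 3212.3765×85/72 = 3792.3889 rpm, sense flips to +
signed output speed = +3792.3889 rpm

+3792.3889 rpm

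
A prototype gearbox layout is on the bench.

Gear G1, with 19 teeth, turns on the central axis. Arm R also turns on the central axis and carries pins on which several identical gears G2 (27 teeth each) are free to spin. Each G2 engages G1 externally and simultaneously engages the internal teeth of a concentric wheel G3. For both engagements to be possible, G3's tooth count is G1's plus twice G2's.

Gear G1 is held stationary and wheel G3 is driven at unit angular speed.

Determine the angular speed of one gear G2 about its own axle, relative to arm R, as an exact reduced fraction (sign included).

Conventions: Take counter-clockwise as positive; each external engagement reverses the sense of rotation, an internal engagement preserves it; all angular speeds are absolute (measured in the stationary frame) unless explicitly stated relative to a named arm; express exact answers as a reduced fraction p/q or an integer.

1387/2484

topology: planetary set — G1 19T / G2 27T / G3 73T, arm = carrier (Willis)
ring teeth: 19 + 2·27 = 73
19(ω_sun−ω_arm) = −73(ω_ring−ω_arm),  ω_sun = 0, ω_ring = 1
19(0−ω_arm) = −73(1−ω_arm)  ⇒  92·ω_arm = 73  ⇒  ω_arm = 73/92
sun–planet mesh: 19·(0−73/92) = −27·(ω_p−ω_arm)  ⇒  ω_p−ω_arm = 1387/2484
exact speed ratio = 1387/2484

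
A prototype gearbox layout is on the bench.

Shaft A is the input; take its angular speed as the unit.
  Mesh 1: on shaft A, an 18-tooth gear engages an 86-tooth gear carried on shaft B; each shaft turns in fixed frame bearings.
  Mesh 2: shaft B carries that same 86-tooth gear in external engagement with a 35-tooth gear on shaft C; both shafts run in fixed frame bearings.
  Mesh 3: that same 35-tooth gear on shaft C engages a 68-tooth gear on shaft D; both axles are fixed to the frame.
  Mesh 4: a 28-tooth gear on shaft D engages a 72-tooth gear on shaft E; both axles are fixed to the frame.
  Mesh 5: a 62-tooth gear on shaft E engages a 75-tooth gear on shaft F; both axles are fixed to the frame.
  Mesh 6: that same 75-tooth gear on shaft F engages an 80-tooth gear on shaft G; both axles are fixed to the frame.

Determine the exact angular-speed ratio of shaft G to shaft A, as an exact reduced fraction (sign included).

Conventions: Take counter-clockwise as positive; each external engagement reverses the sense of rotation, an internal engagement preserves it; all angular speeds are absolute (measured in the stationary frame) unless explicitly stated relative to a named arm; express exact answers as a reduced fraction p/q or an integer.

217/2720

class = fixed-axis compound train [6 meshes; 6 ratios multiply, 6 sense flips]
mesh 1 [18T→86T]: running ratio 9/43, sense −
mesh 2 [86T→35T]: running ratio 18/35, sense +
mesh 3 [35T→68T]: running ratio 9/34, sense −
mesh 4 [28T→72T]: running ratio 7/68, sense +
mesh 5 [62T→75T]: running ratio 217/2550, sense −
mesh 6 [75T→80T]: running ratio 217/2720, sense +
ω_out/ω_in = 217/2720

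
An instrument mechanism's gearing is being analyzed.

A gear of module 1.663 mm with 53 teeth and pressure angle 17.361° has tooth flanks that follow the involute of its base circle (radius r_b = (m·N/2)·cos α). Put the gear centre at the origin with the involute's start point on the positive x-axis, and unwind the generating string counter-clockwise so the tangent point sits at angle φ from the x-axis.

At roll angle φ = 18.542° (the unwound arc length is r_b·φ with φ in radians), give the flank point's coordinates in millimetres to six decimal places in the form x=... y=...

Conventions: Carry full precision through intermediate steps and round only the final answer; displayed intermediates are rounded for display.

x=44.207074 y=0.470234

topology: single-mesh involute geometry — m = 1.663, N = 53
pitch radius r_p = m·N/2 = 1.663·53/2 = 44.069500
base radius r_b = r_p·cos α = 44.069500·cos 17.361° = 42.061855
roll angle φ = 18.542° = 0.32361895 rad
x = r_b·(cos φ + φ·sin φ) = 44.207074
y = r_b·(sin φ − φ·cos φ) = 0.470234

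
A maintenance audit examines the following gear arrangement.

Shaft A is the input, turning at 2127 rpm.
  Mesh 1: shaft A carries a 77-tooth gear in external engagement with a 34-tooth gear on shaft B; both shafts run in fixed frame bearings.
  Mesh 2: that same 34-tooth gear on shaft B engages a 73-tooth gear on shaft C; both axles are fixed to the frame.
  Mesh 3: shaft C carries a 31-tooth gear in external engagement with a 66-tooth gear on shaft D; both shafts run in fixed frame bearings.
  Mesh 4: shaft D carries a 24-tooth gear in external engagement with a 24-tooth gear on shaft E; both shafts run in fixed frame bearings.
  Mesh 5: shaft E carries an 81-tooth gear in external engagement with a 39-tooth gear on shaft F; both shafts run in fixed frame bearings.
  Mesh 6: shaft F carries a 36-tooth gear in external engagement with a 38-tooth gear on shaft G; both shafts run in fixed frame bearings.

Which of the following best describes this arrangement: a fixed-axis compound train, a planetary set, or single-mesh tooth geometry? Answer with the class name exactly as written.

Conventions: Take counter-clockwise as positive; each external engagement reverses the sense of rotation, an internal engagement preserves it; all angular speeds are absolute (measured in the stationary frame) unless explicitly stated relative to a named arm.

recognized (7 fixed axles, 6 meshes): fixed-axis compound train
classification: fixed-axis compound train

fixed-axis compound train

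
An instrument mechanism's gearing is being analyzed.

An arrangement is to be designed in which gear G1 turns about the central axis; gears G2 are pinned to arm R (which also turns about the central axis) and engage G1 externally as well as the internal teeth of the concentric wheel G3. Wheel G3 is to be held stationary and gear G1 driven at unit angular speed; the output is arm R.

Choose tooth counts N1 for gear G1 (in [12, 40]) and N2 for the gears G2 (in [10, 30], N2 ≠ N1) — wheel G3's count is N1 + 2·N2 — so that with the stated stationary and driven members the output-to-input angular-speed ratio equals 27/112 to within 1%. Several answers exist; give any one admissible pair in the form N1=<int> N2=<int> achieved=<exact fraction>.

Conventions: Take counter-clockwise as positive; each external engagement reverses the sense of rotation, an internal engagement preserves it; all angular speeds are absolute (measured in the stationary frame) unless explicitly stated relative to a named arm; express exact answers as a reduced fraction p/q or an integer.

N1=27 N2=29 achieved=27/112

planetary set to be sized for 27/112 (Willis relation)
Willis with ω_ring = 0: ω_arm/ω_sun = N1/(N1+N3); set equal to 27/112  ⇒  N3/N1 = 1/(27/112) − 1 = 85/27
N3 = N1 + 2·N2  ⇒  N2/N1 = (N3/N1 − 1)/2 = (85/27 − 1)/2 = 29/27
smallest multiple with N1 ≥ 12 and N2 ≥ 10: k = 1  ⇒  N1 = 1·27 = 27, N2 = 1·29 = 29 (N1 ≤ 40, N2 ≤ 30, N2 ≠ N1 ✓), N3 = 27 + 2·29 = 85
check: N1/(N1+N3) with N1 = 27, N3 = 85 gives 27/112; |achieved − target| = 0 ≤ 27/11200 ✓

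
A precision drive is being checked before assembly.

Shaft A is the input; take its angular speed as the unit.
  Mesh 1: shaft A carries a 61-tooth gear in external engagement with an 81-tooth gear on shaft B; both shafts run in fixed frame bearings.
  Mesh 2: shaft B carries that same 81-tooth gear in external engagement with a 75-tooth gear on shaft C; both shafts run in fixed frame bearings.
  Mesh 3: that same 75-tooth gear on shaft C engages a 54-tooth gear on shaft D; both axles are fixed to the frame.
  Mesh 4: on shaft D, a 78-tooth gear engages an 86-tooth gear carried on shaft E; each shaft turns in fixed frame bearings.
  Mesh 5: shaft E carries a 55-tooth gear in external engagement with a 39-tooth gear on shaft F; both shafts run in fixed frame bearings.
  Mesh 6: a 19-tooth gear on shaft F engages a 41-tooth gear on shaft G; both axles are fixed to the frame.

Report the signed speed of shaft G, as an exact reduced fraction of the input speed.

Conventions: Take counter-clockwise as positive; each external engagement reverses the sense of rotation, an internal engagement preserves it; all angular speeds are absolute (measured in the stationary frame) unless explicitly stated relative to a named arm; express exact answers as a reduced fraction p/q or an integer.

6-mesh fixed-axis compound train (all bearings frame-fixed)
mesh 1 [61T→81T]: |ω|/ω_in = 1×61/81 = 61/81, sense flips to −
mesh 2 [81T→75T]: |ω|/ω_in = (61/81)×81/75 = 61/75, sense flips to +
mesh 3 [75T→54T]: |ω|/ω_in = (61/75)×75/54 = 61/54, sense flips to −
mesh 4 [78T→86T]: |ω|/ω_in = (61/54)×78/86 = 793/774, sense flips to +
mesh 5 [55T→39T]: |ω|/ω_in = (793/774)×55/39 = 3355/2322, sense flips to −
mesh 6 [19T→41T]: |ω|/ω_in = (3355/2322)×19/41 = 63745/95202, sense flips to +
signed output speed (× input speed) = 63745/95202

63745/95202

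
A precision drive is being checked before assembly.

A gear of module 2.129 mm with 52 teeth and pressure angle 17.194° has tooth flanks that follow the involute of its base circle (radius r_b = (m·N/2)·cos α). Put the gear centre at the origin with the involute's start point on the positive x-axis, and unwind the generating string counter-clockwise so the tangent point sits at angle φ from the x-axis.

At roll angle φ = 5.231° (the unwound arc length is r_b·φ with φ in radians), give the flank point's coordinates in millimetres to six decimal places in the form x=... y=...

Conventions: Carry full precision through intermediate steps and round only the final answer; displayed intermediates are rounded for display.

class = single-mesh tooth geometry [base-circle involute, m = 2.129, 52T]
pitch radius r_p = m·N/2 = 2.129·52/2 = 55.354000
base radius r_b = r_p·cos α = 55.354000·cos 17.194° = 52.880192
roll angle φ = 5.231° = 0.09129817 rad
x = r_b·(cos φ + φ·sin φ) = 53.100121
y = r_b·(sin φ − φ·cos φ) = 0.013403

x=53.100121 y=0.013403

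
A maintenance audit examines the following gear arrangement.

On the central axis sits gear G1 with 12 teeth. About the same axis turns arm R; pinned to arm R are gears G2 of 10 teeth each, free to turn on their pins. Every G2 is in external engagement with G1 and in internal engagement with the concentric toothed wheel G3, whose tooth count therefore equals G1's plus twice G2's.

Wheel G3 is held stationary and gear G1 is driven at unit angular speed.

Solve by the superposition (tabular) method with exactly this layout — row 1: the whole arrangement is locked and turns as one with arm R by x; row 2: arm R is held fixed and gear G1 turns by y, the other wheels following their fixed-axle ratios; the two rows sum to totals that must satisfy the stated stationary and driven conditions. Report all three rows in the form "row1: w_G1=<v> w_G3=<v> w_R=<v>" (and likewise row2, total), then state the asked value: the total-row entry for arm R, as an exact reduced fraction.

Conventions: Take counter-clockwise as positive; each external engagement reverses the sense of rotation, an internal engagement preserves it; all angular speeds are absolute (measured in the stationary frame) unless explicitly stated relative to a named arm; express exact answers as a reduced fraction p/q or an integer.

planetary set (12T centre, 10T on arm, 32T internal) — Willis relation
superposition row 1 [locked train]: every member turns x
row 2 (arm held, sun turns y): ω_ring = −(12/32)·y, ω_arm = 0
boundary: total ω_ring = x − (12/32)·y = 0 and total ω_sun = x + y = 1  ⇒  y = 8/11, x = 3/11
row 2 ring = −(12/32)·8/11 = -3/11
totals (row 1 + row 2): sun 3/11 + 8/11 = 1, ring 3/11 + (-3/11) = 0, arm 3/11 + 0 = 3/11
asked cell (total, arm) = 3/11

row1: w_G1=3/11 w_G3=3/11 w_R=3/11
row2: w_G1=8/11 w_G3=-3/11 w_R=0
total: w_G1=1 w_G3=0 w_R=3/11
asked value: 3/11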